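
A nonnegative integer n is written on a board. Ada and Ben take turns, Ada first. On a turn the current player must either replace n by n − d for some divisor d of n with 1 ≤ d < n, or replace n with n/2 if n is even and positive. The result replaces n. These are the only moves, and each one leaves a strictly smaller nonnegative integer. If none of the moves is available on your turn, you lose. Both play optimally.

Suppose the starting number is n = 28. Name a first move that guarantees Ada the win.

Label each position W (a win for the player to move) or L (a loss). A position with no legal move is L; any other position is W exactly when some move reaches an L, and L when every move reaches a W.
n=0: no move → L
n=1: no move → L
n=2: reaches L-position 1 → W
n=3: only reaches 2(W), which is W → L
n=4: reaches L-position 3 → W
n=5: only reaches 4(W), which is W → L
n=6: reaches L-position 3 → W
n=7: only reaches 6(W), which is W → L
n=8: reaches L-position 7 → W
n=9: only reaches 6(W), 8(W), all W → L
n=10: reaches L-position 5 → W
n=11: only reaches 10(W), which is W → L
n=12: reaches L-position 9 → W
n=13: only reaches 12(W), which is W → L
n=14: reaches L-position 7 → W
n=15: only reaches 10(W), 12(W), 14(W), all W → L
n=16: reaches L-position 15 → W
n=17: only reaches 16(W), which is W → L
n=18: reaches L-position 9 → W
n=19: only reaches 18(W), which is W → L
n=20: reaches L-position 15 → W
n=21: only reaches 14(W), 18(W), 20(W), all W → L
n=22: reaches L-position 11 → W
n=23: only reaches 22(W), which is W → L
n=24: reaches L-position 21 → W
n=25: only reaches 20(W), 24(W), all W → L
n=26: reaches L-position 13 → W
n=27: only reaches 18(W), 24(W), 26(W), all W → L
n=28: reaches L-position 21 → W
From 28, the L positions reachable in one move are: 21, 27. Any move reaching one of these is winning.

Move to 21.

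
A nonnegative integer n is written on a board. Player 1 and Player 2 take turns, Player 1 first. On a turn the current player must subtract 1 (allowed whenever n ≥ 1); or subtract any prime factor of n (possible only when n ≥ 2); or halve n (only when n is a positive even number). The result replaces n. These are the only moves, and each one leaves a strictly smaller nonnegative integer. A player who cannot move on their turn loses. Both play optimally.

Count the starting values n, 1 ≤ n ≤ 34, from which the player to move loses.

7

Positions with no move are L. A position that does have a move is losing for the player to move precisely when every available move leads to a winning position for the opponent. Fill in the labels:
n=0: no move → L
n=1: reaches L-position 0 → W
n=2: reaches L-position 0 → W
n=3: reaches L-position 0 → W
n=4: only reaches 2(W), 3(W), all W → L
n=5: reaches L-position 0 → W
n=6: reaches L-position 4 → W
n=7: reaches L-position 0 → W
n=8: reaches L-position 4 → W
n=9: only reaches 6(W), 8(W), all W → L
n=10: reaches L-position 9 → W
n=11: reaches L-position 0 → W
n=12: reaches L-position 9 → W
n=13: reaches L-position 0 → W
n=14: only reaches 7(W), 12(W), 13(W), all W → L
n=15: reaches L-position 14 → W
n=16: reaches L-position 14 → W
n=17: reaches L-position 0 → W
n=18: reaches L-position 9 → W
n=19: reaches L-position 0 → W
n=20: only reaches 10(W), 15(W), 18(W), 19(W), all W → L
n=21: reaches L-position 14 → W
n=22: reaches L-position 20 → W
n=23: reaches L-position 0 → W
n=24: only reaches 12(W), 21(W), 22(W), 23(W), all W → L
n=25: reaches L-position 20 → W
n=26: reaches L-position 24 → W
n=27: reaches L-position 24 → W
n=28: reaches L-position 14 → W
n=29: reaches L-position 0 → W
n=30: only reaches 15(W), 25(W), 27(W), 28(W), 29(W), all W → L
n=31: reaches L-position 0 → W
n=32: reaches L-position 30 → W
n=33: reaches L-position 30 → W
n=34: only reaches 17(W), 32(W), 33(W), all W → L
L entries with 1 ≤ n ≤ 34 (n=0 is outside the asked range and is not counted): n = 4, 9, 14, 20, 24, 30, 34; that makes 7.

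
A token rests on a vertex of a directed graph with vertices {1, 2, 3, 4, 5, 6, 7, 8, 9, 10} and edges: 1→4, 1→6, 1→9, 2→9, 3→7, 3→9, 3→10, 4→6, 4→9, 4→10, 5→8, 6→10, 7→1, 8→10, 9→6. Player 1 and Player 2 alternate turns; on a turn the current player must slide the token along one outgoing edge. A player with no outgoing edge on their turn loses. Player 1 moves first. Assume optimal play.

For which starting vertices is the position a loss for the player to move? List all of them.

5, 7, 9, 10

Compute win/loss labels from the base case upward. A position with no move is L. Any other position is W if it can reach an L in one move, else L.
Every edge goes from a vertex to one that appears earlier in the order 10, 6, 9, 4, 1, 7, 3, 8, 5, 2, so processing vertices in that order labels each vertex after all of its successors.
10: no outgoing edge → L
6: can move to 10, which is L ⇒ W
9: the only move is to 6(W), a W ⇒ L
4: can move to 9, which is L ⇒ W
1: can move to 9, which is L ⇒ W
7: the only move is to 1(W), a W ⇒ L
3: can move to 7, which is L ⇒ W
8: can move to 10, which is L ⇒ W
5: the only move is to 8(W), a W ⇒ L
2: can move to 9, which is L ⇒ W
The losing starting vertices are exactly the entries labelled L in this table (4 of them).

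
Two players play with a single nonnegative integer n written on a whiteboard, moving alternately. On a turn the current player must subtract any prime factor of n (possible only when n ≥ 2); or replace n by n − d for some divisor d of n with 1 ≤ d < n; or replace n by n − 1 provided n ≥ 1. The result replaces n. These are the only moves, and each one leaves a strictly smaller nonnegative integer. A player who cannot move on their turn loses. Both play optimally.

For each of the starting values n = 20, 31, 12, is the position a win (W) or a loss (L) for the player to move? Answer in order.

20: L, 31: W, 12: W

Build the W/L table. Terminal = L. A non-terminal position is W if it has a move to some L; otherwise it is L.
n=0: no move → L
n=1: can move to 0, which is L ⇒ W
n=2: can move to 0, which is L ⇒ W
n=3: can move to 0, which is L ⇒ W
n=4: moves to 2(W), 3(W); every one is W ⇒ L
n=5: can move to 0, which is L ⇒ W
n=6: can move to 4, which is L ⇒ W
n=7: can move to 0, which is L ⇒ W
n=8: can move to 4, which is L ⇒ W
n=9: moves to 6(W), 8(W); every one is W ⇒ L
n=10: can move to 9, which is L ⇒ W
n=11: can move to 0, which is L ⇒ W
n=12: can move to 9, which is L ⇒ W
n=13: can move to 0, which is L ⇒ W
n=14: moves to 7(W), 12(W), 13(W); every one is W ⇒ L
n=15: can move to 14, which is L ⇒ W
n=16: can move to 14, which is L ⇒ W
n=17: can move to 0, which is L ⇒ W
n=18: can move to 9, which is L ⇒ W
n=19: can move to 0, which is L ⇒ W
n=20: moves to 10(W), 15(W), 16(W), 18(W), 19(W); every one is W ⇒ L
n=21: can move to 14, which is L ⇒ W
n=22: can move to 20, which is L ⇒ W
n=23: can move to 0, which is L ⇒ W
n=24: can move to 20, which is L ⇒ W
n=25: can move to 20, which is L ⇒ W
n=26: moves to 13(W), 24(W), 25(W); every one is W ⇒ L
n=27: can move to 26, which is L ⇒ W
n=28: can move to 14, which is L ⇒ W
n=29: can move to 0, which is L ⇒ W
n=30: can move to 20, which is L ⇒ W
n=31: can move to 0, which is L ⇒ W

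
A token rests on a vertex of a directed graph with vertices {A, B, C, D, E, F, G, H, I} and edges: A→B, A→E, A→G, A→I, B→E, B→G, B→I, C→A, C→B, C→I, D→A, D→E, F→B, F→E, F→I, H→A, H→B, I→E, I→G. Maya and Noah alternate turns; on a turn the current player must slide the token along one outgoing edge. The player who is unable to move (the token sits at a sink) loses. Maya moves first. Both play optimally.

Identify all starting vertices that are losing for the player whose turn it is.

C, E, G, H

Positions with no move are L. A position that does have a move is losing for the player to move precisely when every available move leads to a winning position for the opponent. Fill in the labels:
Every edge goes from a vertex to one that appears earlier in the order E, G, I, B, A, F, C, H, D, so processing vertices in that order labels each vertex after all of its successors.
E: no outgoing edge → L
G: no outgoing edge → L
I: reaches L-position G → W
B: reaches L-position G → W
A: reaches L-position G → W
F: reaches L-position E → W
C: only reaches A(W), B(W), I(W), all W → L
H: only reaches A(W), B(W), all W → L
D: reaches L-position E → W
The losing starting vertices are exactly the entries labelled L in this table (4 of them).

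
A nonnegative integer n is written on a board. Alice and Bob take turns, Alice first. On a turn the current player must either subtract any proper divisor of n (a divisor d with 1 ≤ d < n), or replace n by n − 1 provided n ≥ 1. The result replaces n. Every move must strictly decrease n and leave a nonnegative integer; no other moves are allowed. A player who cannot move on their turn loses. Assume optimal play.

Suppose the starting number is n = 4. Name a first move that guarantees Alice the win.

Build the W/L table. Terminal = L. A non-terminal position is W if it has a move to some L; otherwise it is L.
n=0: no move → L
n=1: can move to 0, which is L ⇒ W
n=2: the only move is to 1(W), a W ⇒ L
n=3: can move to 2, which is L ⇒ W
n=4: can move to 2, which is L ⇒ W
From 4, the L positions reachable in one move are: 2.

Move to 2.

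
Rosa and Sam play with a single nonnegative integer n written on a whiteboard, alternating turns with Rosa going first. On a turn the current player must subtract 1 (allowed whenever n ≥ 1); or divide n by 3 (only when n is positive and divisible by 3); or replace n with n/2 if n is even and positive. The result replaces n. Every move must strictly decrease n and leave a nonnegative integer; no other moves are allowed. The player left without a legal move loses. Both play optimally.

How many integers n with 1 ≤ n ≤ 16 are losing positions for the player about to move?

Compute win/loss labels from the base case upward. A position with no move is L. Any other position is W if it can reach an L in one move, else L.
n=0: no move → L
n=1: can move to 0, which is L ⇒ W
n=2: the only move is to 1(W), a W ⇒ L
n=3: can move to 2, which is L ⇒ W
n=4: can move to 2, which is L ⇒ W
n=5: the only move is to 4(W), a W ⇒ L
n=6: can move to 2, which is L ⇒ W
n=7: the only move is to 6(W), a W ⇒ L
n=8: can move to 7, which is L ⇒ W
n=9: moves to 3(W), 8(W); every one is W ⇒ L
n=10: can move to 5, which is L ⇒ W
n=11: the only move is to 10(W), a W ⇒ L
n=12: can move to 11, which is L ⇒ W
n=13: the only move is to 12(W), a W ⇒ L
n=14: can move to 7, which is L ⇒ W
n=15: can move to 5, which is L ⇒ W
n=16: moves to 8(W), 15(W); every one is W ⇒ L
L entries with 1 ≤ n ≤ 16 (n=0 is outside the asked range and is not counted): n = 2, 5, 7, 9, 11, 13, 16; that makes 7.

7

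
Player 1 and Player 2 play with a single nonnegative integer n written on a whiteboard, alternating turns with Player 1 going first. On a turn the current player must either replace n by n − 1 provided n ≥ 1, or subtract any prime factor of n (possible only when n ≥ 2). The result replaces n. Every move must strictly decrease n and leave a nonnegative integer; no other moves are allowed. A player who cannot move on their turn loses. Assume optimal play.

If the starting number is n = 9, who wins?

Player 1 wins.

Work bottom-up. With no move the player to move loses. Otherwise the position is W if at least one move leads to an L position for the opponent, and L if every move leads to a W.
n=0: no move → L
n=1: →0(L), so W
n=2: →0(L), so W
n=3: →0(L), so W
n=4: →2(W), 3(W) — all W, so L
n=5: →0(L), so W
n=6: →4(L), so W
n=7: →0(L), so W
n=8: →6(W), 7(W) — all W, so L
n=9: →8(L), so W
The starting position 9 is W: Player 1 should move to 8, handing over an L position.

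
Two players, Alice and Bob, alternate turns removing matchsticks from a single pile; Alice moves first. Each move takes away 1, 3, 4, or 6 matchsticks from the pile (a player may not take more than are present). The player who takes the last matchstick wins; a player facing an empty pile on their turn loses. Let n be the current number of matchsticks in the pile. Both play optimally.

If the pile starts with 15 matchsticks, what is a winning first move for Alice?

Classify positions by backward induction: terminal positions (no move available) are L. From any other position, the mover wins iff some move reaches an L.
n=0: no move → L
n=1: →0(L), so W
n=2: →1(W) only, which is W, so L
n=3: →2(L), so W
n=4: →0(L), so W
n=5: →2(L), so W
n=6: →2(L), so W
n=7: →6(W), 4(W), 3(W), 1(W) — all W, so L
n=8: →7(L), so W
n=9: →8(W), 6(W), 5(W), 3(W) — all W, so L
n=10: →9(L), so W
n=11: →7(L), so W
n=12: →9(L), so W
n=13: →9(L), so W
n=14: →13(W), 11(W), 10(W), 8(W) — all W, so L
n=15: →14(L), so W
From 15, the L positions reachable in one move are: 14, 9. Any move reaching one of these is winning.

Remove 1, leaving 14.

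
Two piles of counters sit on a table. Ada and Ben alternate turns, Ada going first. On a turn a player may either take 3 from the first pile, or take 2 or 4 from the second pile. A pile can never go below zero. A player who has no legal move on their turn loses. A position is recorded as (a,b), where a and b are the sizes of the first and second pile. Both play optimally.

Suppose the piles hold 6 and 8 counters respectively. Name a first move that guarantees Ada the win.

Move to (3,8).

Positions with no move are L. A position that does have a move is losing for the player to move precisely when every available move leads to a winning position for the opponent. Fill in the labels:
No move ever increases a pile, so every position that can arise here has a ≤ 6 and b ≤ 8; it is enough to label the cells with 0 ≤ a ≤ 6 and 0 ≤ b ≤ 8.
Every move lowers a or b (never raises either), so fill the grid row by row in increasing a, and left to right within a row: each cell's successors are then already labelled.
      b=0  b=1  b=2  b=3  b=4  b=5  b=6  b=7  b=8
a=0:    L    L    W    W    W    W    L    L    W
a=1:    L    L    W    W    W    W    L    L    W
a=2:    L    L    W    W    W    W    L    L    W
a=3:    W    W    L    L    W    W    W    W    L
a=4:    W    W    L    L    W    W    W    W    L
a=5:    W    W    L    L    W    W    W    W    L
a=6:    L    L    W    W    W    W    L    L    W
Cells with no legal move (terminal, hence L): (0,0), (0,1), (1,0), (1,1), (2,0), (2,1).
The remaining L cells, each justified by listing all of its moves:
(0,6): moves to (0,4)(W), (0,2)(W); every one is W ⇒ L
(0,7): moves to (0,5)(W), (0,3)(W); every one is W ⇒ L
(1,6): moves to (1,4)(W), (1,2)(W); every one is W ⇒ L
(1,7): moves to (1,5)(W), (1,3)(W); every one is W ⇒ L
(2,6): moves to (2,4)(W), (2,2)(W); every one is W ⇒ L
(2,7): moves to (2,5)(W), (2,3)(W); every one is W ⇒ L
(3,2): moves to (0,2)(W), (3,0)(W); every one is W ⇒ L
(3,3): moves to (0,3)(W), (3,1)(W); every one is W ⇒ L
(3,8): moves to (0,8)(W), (3,6)(W), (3,4)(W); every one is W ⇒ L
(4,2): moves to (1,2)(W), (4,0)(W); every one is W ⇒ L
(4,3): moves to (1,3)(W), (4,1)(W); every one is W ⇒ L
(4,8): moves to (1,8)(W), (4,6)(W), (4,4)(W); every one is W ⇒ L
(5,2): moves to (2,2)(W), (5,0)(W); every one is W ⇒ L
(5,3): moves to (2,3)(W), (5,1)(W); every one is W ⇒ L
(5,8): moves to (2,8)(W), (5,6)(W), (5,4)(W); every one is W ⇒ L
(6,0): the only move is to (3,0)(W), a W ⇒ L
(6,1): the only move is to (3,1)(W), a W ⇒ L
(6,6): moves to (3,6)(W), (6,4)(W), (6,2)(W); every one is W ⇒ L
(6,7): moves to (3,7)(W), (6,5)(W), (6,3)(W); every one is W ⇒ L
Every other cell has at least one move into one of the L cells above, so it is W.
From (6,8), the L positions reachable in one move are: (3,8), (6,6). Any move reaching one of these is winning.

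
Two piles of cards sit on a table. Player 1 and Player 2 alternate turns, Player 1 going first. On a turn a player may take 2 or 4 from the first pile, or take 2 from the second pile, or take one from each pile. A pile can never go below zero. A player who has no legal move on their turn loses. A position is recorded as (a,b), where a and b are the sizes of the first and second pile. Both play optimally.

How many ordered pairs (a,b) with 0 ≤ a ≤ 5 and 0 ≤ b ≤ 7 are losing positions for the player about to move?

Use the standard recursion: the mover loses at a terminal position; elsewhere, the mover wins exactly when some move hands the opponent an L position.
Every move lowers a or b (never raises either), so fill the grid row by row in increasing a, and left to right within a row: each cell's successors are then already labelled.
      b=0  b=1  b=2  b=3  b=4  b=5  b=6  b=7
a=0:    L    L    W    W    L    L    W    W
a=1:    L    W    W    L    L    W    W    L
a=2:    W    W    L    L    W    W    L    L
a=3:    W    L    L    W    W    L    L    W
a=4:    W    W    W    W    W    W    W    W
a=5:    W    W    W    W    W    W    W    W
Cells with no legal move (terminal, hence L): (0,0), (0,1), (1,0).
The remaining L cells, each justified by listing all of its moves:
(0,4): →(0,2)(W) only, which is W, so L
(0,5): →(0,3)(W) only, which is W, so L
(1,3): →(1,1)(W), (0,2)(W) — all W, so L
(1,4): →(1,2)(W), (0,3)(W) — all W, so L
(1,7): →(1,5)(W), (0,6)(W) — all W, so L
(2,2): →(0,2)(W), (2,0)(W), (1,1)(W) — all W, so L
(2,3): →(0,3)(W), (2,1)(W), (1,2)(W) — all W, so L
(2,6): →(0,6)(W), (2,4)(W), (1,5)(W) — all W, so L
(2,7): →(0,7)(W), (2,5)(W), (1,6)(W) — all W, so L
(3,1): →(1,1)(W), (2,0)(W) — all W, so L
(3,2): →(1,2)(W), (3,0)(W), (2,1)(W) — all W, so L
(3,5): →(1,5)(W), (3,3)(W), (2,4)(W) — all W, so L
(3,6): →(1,6)(W), (3,4)(W), (2,5)(W) — all W, so L
Every other cell has at least one move into one of the L cells above, so it is W.
L cells per row: a=0: 4, a=1: 4, a=2: 4, a=3: 4, a=4: 0, a=5: 0; total 16.

16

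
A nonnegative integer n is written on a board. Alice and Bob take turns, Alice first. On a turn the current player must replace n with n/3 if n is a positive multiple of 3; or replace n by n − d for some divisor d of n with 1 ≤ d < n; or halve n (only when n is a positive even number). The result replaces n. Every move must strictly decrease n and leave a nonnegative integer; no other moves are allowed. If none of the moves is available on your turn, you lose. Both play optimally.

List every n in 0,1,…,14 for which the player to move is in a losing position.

0, 1, 4, 7, 9, 11, 13

Build the W/L table. Terminal = L. A non-terminal position is W if it has a move to some L; otherwise it is L.
n=0: no move → L
n=1: no move → L
n=2: can move to 1, which is L ⇒ W
n=3: can move to 1, which is L ⇒ W
n=4: moves to 2(W), 3(W); every one is W ⇒ L
n=5: can move to 4, which is L ⇒ W
n=6: can move to 4, which is L ⇒ W
n=7: the only move is to 6(W), a W ⇒ L
n=8: can move to 4, which is L ⇒ W
n=9: moves to 3(W), 6(W), 8(W); every one is W ⇒ L
n=10: can move to 9, which is L ⇒ W
n=11: the only move is to 10(W), a W ⇒ L
n=12: can move to 4, which is L ⇒ W
n=13: the only move is to 12(W), a W ⇒ L
n=14: can move to 7, which is L ⇒ W
Reading off the rows marked L gives the requested list; there are 7 such values of n.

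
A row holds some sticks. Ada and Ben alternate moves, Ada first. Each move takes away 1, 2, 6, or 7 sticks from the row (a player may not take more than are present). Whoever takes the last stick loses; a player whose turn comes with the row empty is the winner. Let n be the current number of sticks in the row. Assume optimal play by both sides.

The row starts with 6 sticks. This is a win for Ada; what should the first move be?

Positions with no move are W. A position that does have a move is losing for the player to move precisely when every available move leads to a winning position for the opponent. Fill in the labels:
n=0: no move; the opponent has just taken the last stick and therefore loses → W
n=1: →0(W) only, which is W, so L
n=2: →1(L), so W
n=3: →1(L), so W
n=4: →3(W), 2(W) — all W, so L
n=5: →4(L), so W
n=6: →4(L), so W
From 6, the L positions reachable in one move are: 4.

Remove 2, leaving 4.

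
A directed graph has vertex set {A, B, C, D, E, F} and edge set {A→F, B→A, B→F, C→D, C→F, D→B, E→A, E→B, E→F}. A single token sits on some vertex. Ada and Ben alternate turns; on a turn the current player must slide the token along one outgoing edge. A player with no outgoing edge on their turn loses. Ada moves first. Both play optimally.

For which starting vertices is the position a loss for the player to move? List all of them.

Label each position W (a win for the player to move) or L (a loss). A position with no legal move is L; any other position is W exactly when some move reaches an L, and L when every move reaches a W.
Every edge goes from a vertex to one that appears earlier in the order F, A, B, E, D, C, so processing vertices in that order labels each vertex after all of its successors.
F: no outgoing edge → L
A: W (go to F, an L position)
B: W (go to F, an L position)
E: W (go to F, an L position)
D: L (sole option B(W) is W)
C: W (go to D, an L position)
Reading off the rows marked L gives the requested list; there are 2 such vertices.

D, F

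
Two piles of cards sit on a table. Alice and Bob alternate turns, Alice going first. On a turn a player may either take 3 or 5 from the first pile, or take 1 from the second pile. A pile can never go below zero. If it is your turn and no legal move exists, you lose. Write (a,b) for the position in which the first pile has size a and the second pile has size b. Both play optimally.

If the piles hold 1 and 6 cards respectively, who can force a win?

Bob wins.

Work bottom-up. With no move the player to move loses. Otherwise the position is W if at least one move leads to an L position for the opponent, and L if every move leads to a W.
No move ever increases a pile, so every position that can arise here has a ≤ 1 and b ≤ 6; it is enough to label the cells with 0 ≤ a ≤ 1 and 0 ≤ b ≤ 6.
Every move lowers a or b (never raises either), so fill the grid row by row in increasing a, and left to right within a row: each cell's successors are then already labelled.
      b=0  b=1  b=2  b=3  b=4  b=5  b=6
a=0:    L    W    L    W    L    W    L
a=1:    L    W    L    W    L    W    L
Cells with no legal move (terminal, hence L): (0,0), (1,0).
The remaining L cells, each justified by listing all of its moves:
(0,2): only reaches (0,1)(W), which is W → L
(0,4): only reaches (0,3)(W), which is W → L
(0,6): only reaches (0,5)(W), which is W → L
(1,2): only reaches (1,1)(W), which is W → L
(1,4): only reaches (1,3)(W), which is W → L
(1,6): only reaches (1,5)(W), which is W → L
Every other cell has at least one move into one of the L cells above, so it is W.
The starting position (1,6) is L: whatever Alice does, the opponent receives a W position.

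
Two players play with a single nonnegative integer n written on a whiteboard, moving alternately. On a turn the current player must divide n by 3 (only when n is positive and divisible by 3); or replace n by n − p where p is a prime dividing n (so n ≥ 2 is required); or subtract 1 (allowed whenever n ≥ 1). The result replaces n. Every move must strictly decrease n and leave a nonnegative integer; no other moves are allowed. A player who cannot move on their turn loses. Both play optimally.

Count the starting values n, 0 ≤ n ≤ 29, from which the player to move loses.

8

Classify positions by backward induction: terminal positions (no move available) are L. From any other position, the mover wins iff some move reaches an L.
n=0: no move → L
n=1: →0(L), so W
n=2: →0(L), so W
n=3: →0(L), so W
n=4: →2(W), 3(W) — all W, so L
n=5: →0(L), so W
n=6: →4(L), so W
n=7: →0(L), so W
n=8: →6(W), 7(W) — all W, so L
n=9: →8(L), so W
n=10: →8(L), so W
n=11: →0(L), so W
n=12: →4(L), so W
n=13: →0(L), so W
n=14: →7(W), 12(W), 13(W) — all W, so L
n=15: →14(L), so W
n=16: →14(L), so W
n=17: →0(L), so W
n=18: →6(W), 15(W), 16(W), 17(W) — all W, so L
n=19: →0(L), so W
n=20: →18(L), so W
n=21: →14(L), so W
n=22: →11(W), 20(W), 21(W) — all W, so L
n=23: →0(L), so W
n=24: →8(L), so W
n=25: →20(W), 24(W) — all W, so L
n=26: →25(L), so W
n=27: →9(W), 24(W), 26(W) — all W, so L
n=28: →27(L), so W
n=29: →0(L), so W
L entries with 0 ≤ n ≤ 29: n = 0, 4, 8, 14, 18, 22, 25, 27; that makes 8.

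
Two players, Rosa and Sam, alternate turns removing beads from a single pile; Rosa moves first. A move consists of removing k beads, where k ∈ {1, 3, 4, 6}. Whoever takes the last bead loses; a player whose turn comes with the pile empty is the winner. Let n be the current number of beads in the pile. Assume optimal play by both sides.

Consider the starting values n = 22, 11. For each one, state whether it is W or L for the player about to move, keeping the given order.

22: L, 11: W

Positions with no move are W. A position that does have a move is losing for the player to move precisely when every available move leads to a winning position for the opponent. Fill in the labels:
n=0: no move; the opponent has just taken the last bead and therefore loses → W
n=1: the only move is to 0(W), a W ⇒ L
n=2: can move to 1, which is L ⇒ W
n=3: moves to 2(W), 0(W); every one is W ⇒ L
n=4: can move to 3, which is L ⇒ W
n=5: can move to 1, which is L ⇒ W
n=6: can move to 3, which is L ⇒ W
n=7: can move to 3, which is L ⇒ W
n=8: moves to 7(W), 5(W), 4(W), 2(W); every one is W ⇒ L
n=9: can move to 8, which is L ⇒ W
n=10: moves to 9(W), 7(W), 6(W), 4(W); every one is W ⇒ L
n=11: can move to 10, which is L ⇒ W
n=12: can move to 8, which is L ⇒ W
n=13: can move to 10, which is L ⇒ W
n=14: can move to 10, which is L ⇒ W
n=15: moves to 14(W), 12(W), 11(W), 9(W); every one is W ⇒ L
n=16: can move to 15, which is L ⇒ W
n=17: moves to 16(W), 14(W), 13(W), 11(W); every one is W ⇒ L
n=18: can move to 17, which is L ⇒ W
n=19: can move to 15, which is L ⇒ W
n=20: can move to 17, which is L ⇒ W
n=21: can move to 17, which is L ⇒ W
n=22: moves to 21(W), 19(W), 18(W), 16(W); every one is W ⇒ L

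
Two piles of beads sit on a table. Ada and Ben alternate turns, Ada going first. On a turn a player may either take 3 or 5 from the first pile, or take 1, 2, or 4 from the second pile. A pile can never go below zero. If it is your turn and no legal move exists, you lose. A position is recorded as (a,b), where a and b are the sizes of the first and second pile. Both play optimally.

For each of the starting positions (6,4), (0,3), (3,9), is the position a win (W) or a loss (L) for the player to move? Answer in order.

(6,4): W, (0,3): L, (3,9): W

Work bottom-up. With no move the player to move loses. Otherwise the position is W if at least one move leads to an L position for the opponent, and L if every move leads to a W.
No move ever increases a pile, so every position that can arise here has a ≤ 6 and b ≤ 9; it is enough to label the cells with 0 ≤ a ≤ 6 and 0 ≤ b ≤ 9.
Every move lowers a or b (never raises either), so fill the grid row by row in increasing a, and left to right within a row: each cell's successors are then already labelled.
      b=0  b=1  b=2  b=3  b=4  b=5  b=6  b=7  b=8  b=9
a=0:    L    W    W    L    W    W    L    W    W    L
a=1:    L    W    W    L    W    W    L    W    W    L
a=2:    L    W    W    L    W    W    L    W    W    L
a=3:    W    L    W    W    L    W    W    L    W    W
a=4:    W    L    W    W    L    W    W    L    W    W
a=5:    W    L    W    W    L    W    W    L    W    W
a=6:    W    W    L    W    W    L    W    W    L    W
Cells with no legal move (terminal, hence L): (0,0), (1,0), (2,0).
The remaining L cells, each justified by listing all of its moves:
(0,3): only reaches (0,2)(W), (0,1)(W), all W → L
(0,6): only reaches (0,5)(W), (0,4)(W), (0,2)(W), all W → L
(0,9): only reaches (0,8)(W), (0,7)(W), (0,5)(W), all W → L
(1,3): only reaches (1,2)(W), (1,1)(W), all W → L
(1,6): only reaches (1,5)(W), (1,4)(W), (1,2)(W), all W → L
(1,9): only reaches (1,8)(W), (1,7)(W), (1,5)(W), all W → L
(2,3): only reaches (2,2)(W), (2,1)(W), all W → L
(2,6): only reaches (2,5)(W), (2,4)(W), (2,2)(W), all W → L
(2,9): only reaches (2,8)(W), (2,7)(W), (2,5)(W), all W → L
(3,1): only reaches (0,1)(W), (3,0)(W), all W → L
(3,4): only reaches (0,4)(W), (3,3)(W), (3,2)(W), (3,0)(W), all W → L
(3,7): only reaches (0,7)(W), (3,6)(W), (3,5)(W), (3,3)(W), all W → L
(4,1): only reaches (1,1)(W), (4,0)(W), all W → L
(4,4): only reaches (1,4)(W), (4,3)(W), (4,2)(W), (4,0)(W), all W → L
(4,7): only reaches (1,7)(W), (4,6)(W), (4,5)(W), (4,3)(W), all W → L
(5,1): only reaches (2,1)(W), (0,1)(W), (5,0)(W), all W → L
(5,4): only reaches (2,4)(W), (0,4)(W), (5,3)(W), (5,2)(W), (5,0)(W), all W → L
(5,7): only reaches (2,7)(W), (0,7)(W), (5,6)(W), (5,5)(W), (5,3)(W), all W → L
(6,2): only reaches (3,2)(W), (1,2)(W), (6,1)(W), (6,0)(W), all W → L
(6,5): only reaches (3,5)(W), (1,5)(W), (6,4)(W), (6,3)(W), (6,1)(W), all W → L
(6,8): only reaches (3,8)(W), (1,8)(W), (6,7)(W), (6,6)(W), (6,4)(W), all W → L
Every other cell has at least one move into one of the L cells above, so it is W.
(6,4): the move to (3,4) reaches an L cell, so W
(0,3): one of the L cells justified above, so L
(3,9): the move to (0,9) reaches an L cell, so W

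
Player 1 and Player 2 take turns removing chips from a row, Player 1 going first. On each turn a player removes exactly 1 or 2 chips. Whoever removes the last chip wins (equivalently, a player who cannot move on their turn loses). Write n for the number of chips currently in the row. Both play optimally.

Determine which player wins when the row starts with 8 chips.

Build the W/L table. Terminal = L. A non-terminal position is W if it has a move to some L; otherwise it is L.
n=0: no move → L
n=1: reaches L-position 0 → W
n=2: reaches L-position 0 → W
n=3: only reaches 2(W), 1(W), all W → L
n=4: reaches L-position 3 → W
n=5: reaches L-position 3 → W
n=6: only reaches 5(W), 4(W), all W → L
n=7: reaches L-position 6 → W
n=8: reaches L-position 6 → W
From 8 Player 1 can remove 2, leaving 6, reaching an L position.

Player 1 wins.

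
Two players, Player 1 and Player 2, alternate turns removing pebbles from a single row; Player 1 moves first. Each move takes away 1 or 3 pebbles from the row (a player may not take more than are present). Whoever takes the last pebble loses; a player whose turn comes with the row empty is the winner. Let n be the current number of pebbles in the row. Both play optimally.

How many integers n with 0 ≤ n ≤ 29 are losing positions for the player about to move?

15

Compute win/loss labels from the base case upward. A position with no move is W. Any other position is W if it can reach an L in one move, else L.
n=0: no move; the opponent has just taken the last pebble and therefore loses → W
n=1: only reaches 0(W), which is W → L
n=2: reaches L-position 1 → W
n=3: only reaches 2(W), 0(W), all W → L
n=4: reaches L-position 3 → W
n=5: only reaches 4(W), 2(W), all W → L
n=6: reaches L-position 5 → W
n=7: only reaches 6(W), 4(W), all W → L
n=8: reaches L-position 7 → W
n=9: only reaches 8(W), 6(W), all W → L
n=10: reaches L-position 9 → W
n=11: only reaches 10(W), 8(W), all W → L
n=12: reaches L-position 11 → W
n=13: only reaches 12(W), 10(W), all W → L
n=14: reaches L-position 13 → W
n=15: only reaches 14(W), 12(W), all W → L
n=16: reaches L-position 15 → W
n=17: only reaches 16(W), 14(W), all W → L
n=18: reaches L-position 17 → W
n=19: only reaches 18(W), 16(W), all W → L
n=20: reaches L-position 19 → W
n=21: only reaches 20(W), 18(W), all W → L
n=22: reaches L-position 21 → W
n=23: only reaches 22(W), 20(W), all W → L
n=24: reaches L-position 23 → W
n=25: only reaches 24(W), 22(W), all W → L
n=26: reaches L-position 25 → W
n=27: only reaches 26(W), 24(W), all W → L
n=28: reaches L-position 27 → W
n=29: only reaches 28(W), 26(W), all W → L
L entries with 0 ≤ n ≤ 29: n = 1, 3, 5, 7, 9, 11, 13, 15, 17, 19, 21, 23, 25, 27, 29; that makes 15.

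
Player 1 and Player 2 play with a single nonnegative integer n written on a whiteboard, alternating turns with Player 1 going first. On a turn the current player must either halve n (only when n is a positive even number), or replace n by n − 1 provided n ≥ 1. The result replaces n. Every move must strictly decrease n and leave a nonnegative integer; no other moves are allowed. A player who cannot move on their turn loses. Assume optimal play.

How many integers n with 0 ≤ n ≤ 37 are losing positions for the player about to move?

Build the W/L table. Terminal = L. A non-terminal position is W if it has a move to some L; otherwise it is L.
n=0: no move → L
n=1: can move to 0, which is L ⇒ W
n=2: the only move is to 1(W), a W ⇒ L
n=3: can move to 2, which is L ⇒ W
n=4: can move to 2, which is L ⇒ W
n=5: the only move is to 4(W), a W ⇒ L
n=6: can move to 5, which is L ⇒ W
n=7: the only move is to 6(W), a W ⇒ L
n=8: can move to 7, which is L ⇒ W
n=9: the only move is to 8(W), a W ⇒ L
n=10: can move to 5, which is L ⇒ W
n=11: the only move is to 10(W), a W ⇒ L
n=12: can move to 11, which is L ⇒ W
n=13: the only move is to 12(W), a W ⇒ L
n=14: can move to 7, which is L ⇒ W
n=15: the only move is to 14(W), a W ⇒ L
n=16: can move to 15, which is L ⇒ W
n=17: the only move is to 16(W), a W ⇒ L
n=18: can move to 9, which is L ⇒ W
n=19: the only move is to 18(W), a W ⇒ L
n=20: can move to 19, which is L ⇒ W
n=21: the only move is to 20(W), a W ⇒ L
n=22: can move to 11, which is L ⇒ W
n=23: the only move is to 22(W), a W ⇒ L
n=24: can move to 23, which is L ⇒ W
n=25: the only move is to 24(W), a W ⇒ L
n=26: can move to 13, which is L ⇒ W
n=27: the only move is to 26(W), a W ⇒ L
n=28: can move to 27, which is L ⇒ W
n=29: the only move is to 28(W), a W ⇒ L
n=30: can move to 15, which is L ⇒ W
n=31: the only move is to 30(W), a W ⇒ L
n=32: can move to 31, which is L ⇒ W
n=33: the only move is to 32(W), a W ⇒ L
n=34: can move to 17, which is L ⇒ W
n=35: the only move is to 34(W), a W ⇒ L
n=36: can move to 35, which is L ⇒ W
n=37: the only move is to 36(W), a W ⇒ L
L entries with 0 ≤ n ≤ 37: n = 0, 2, 5, 7, 9, 11, 13, 15, 17, 19, 21, 23, 25, 27, 29, 31, 33, 35, 37; that makes 19.

19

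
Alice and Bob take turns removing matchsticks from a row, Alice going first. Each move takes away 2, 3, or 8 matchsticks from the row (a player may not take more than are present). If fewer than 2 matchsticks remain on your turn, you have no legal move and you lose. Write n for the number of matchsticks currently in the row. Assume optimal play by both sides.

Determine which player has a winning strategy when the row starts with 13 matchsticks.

Alice wins.

Work bottom-up. With no move the player to move loses. Otherwise the position is W if at least one move leads to an L position for the opponent, and L if every move leads to a W.
n=0: no move → L
n=1: no move → L
n=2: →0(L), so W
n=3: →1(L), so W
n=4: →1(L), so W
n=5: →3(W), 2(W) — all W, so L
n=6: →4(W), 3(W) — all W, so L
n=7: →5(L), so W
n=8: →6(L), so W
n=9: →6(L), so W
n=10: →8(W), 7(W), 2(W) — all W, so L
n=11: →9(W), 8(W), 3(W) — all W, so L
n=12: →10(L), so W
n=13: →11(L), so W
From 13 Alice can remove 2, leaving 11, reaching an L position.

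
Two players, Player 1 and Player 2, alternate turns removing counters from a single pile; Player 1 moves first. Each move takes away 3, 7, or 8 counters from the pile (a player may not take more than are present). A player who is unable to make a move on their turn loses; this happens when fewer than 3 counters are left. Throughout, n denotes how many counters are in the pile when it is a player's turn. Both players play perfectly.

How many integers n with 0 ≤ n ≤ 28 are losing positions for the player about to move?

Label each position W (a win for the player to move) or L (a loss). A position with no legal move is L; any other position is W exactly when some move reaches an L, and L when every move reaches a W.
n=0: no move → L
n=1: no move → L
n=2: no move → L
n=3: W (go to 0, an L position)
n=4: W (go to 1, an L position)
n=5: W (go to 2, an L position)
n=6: L (sole option 3(W) is W)
n=7: W (go to 0, an L position)
n=8: W (go to 1, an L position)
n=9: W (go to 6, an L position)
n=10: W (go to 2, an L position)
n=11: L (options 8(W), 4(W), 3(W) are all W)
n=12: L (options 9(W), 5(W), 4(W) are all W)
n=13: W (go to 6, an L position)
n=14: W (go to 11, an L position)
n=15: W (go to 12, an L position)
n=16: L (options 13(W), 9(W), 8(W) are all W)
n=17: L (options 14(W), 10(W), 9(W) are all W)
n=18: W (go to 11, an L position)
n=19: W (go to 16, an L position)
n=20: W (go to 17, an L position)
n=21: L (options 18(W), 14(W), 13(W) are all W)
n=22: L (options 19(W), 15(W), 14(W) are all W)
n=23: W (go to 16, an L position)
n=24: W (go to 21, an L position)
n=25: W (go to 22, an L position)
n=26: L (options 23(W), 19(W), 18(W) are all W)
n=27: L (options 24(W), 20(W), 19(W) are all W)
n=28: W (go to 21, an L position)
L entries with 0 ≤ n ≤ 28: n = 0, 1, 2, 6, 11, 12, 16, 17, 21, 22, 26, 27; that makes 12.

12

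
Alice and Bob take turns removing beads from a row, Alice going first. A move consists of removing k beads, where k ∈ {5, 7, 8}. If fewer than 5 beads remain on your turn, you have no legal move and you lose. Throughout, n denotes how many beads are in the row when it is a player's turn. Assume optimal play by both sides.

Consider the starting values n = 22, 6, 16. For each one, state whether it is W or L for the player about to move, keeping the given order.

22: W, 6: W, 16: L

Positions with no move are L. A position that does have a move is losing for the player to move precisely when every available move leads to a winning position for the opponent. Fill in the labels:
n=0: no move → L
n=1: no move → L
n=2: no move → L
n=3: no move → L
n=4: no move → L
n=5: →0(L), so W
n=6: →1(L), so W
n=7: →2(L), so W
n=8: →3(L), so W
n=9: →4(L), so W
n=10: →3(L), so W
n=11: →4(L), so W
n=12: →4(L), so W
n=13: →8(W), 6(W), 5(W) — all W, so L
n=14: →9(W), 7(W), 6(W) — all W, so L
n=15: →10(W), 8(W), 7(W) — all W, so L
n=16: →11(W), 9(W), 8(W) — all W, so L
n=17: →12(W), 10(W), 9(W) — all W, so L
n=18: →13(L), so W
n=19: →14(L), so W
n=20: →15(L), so W
n=21: →16(L), so W
n=22: →17(L), so W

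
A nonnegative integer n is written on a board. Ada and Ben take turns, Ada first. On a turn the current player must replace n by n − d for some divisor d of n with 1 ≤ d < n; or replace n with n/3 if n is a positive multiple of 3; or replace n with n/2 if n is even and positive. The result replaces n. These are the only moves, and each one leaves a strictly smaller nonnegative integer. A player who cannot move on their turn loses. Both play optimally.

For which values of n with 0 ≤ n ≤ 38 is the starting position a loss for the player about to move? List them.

Compute win/loss labels from the base case upward. A position with no move is L. Any other position is W if it can reach an L in one move, else L.
n=0: no move → L
n=1: no move → L
n=2: W (go to 1, an L position)
n=3: W (go to 1, an L position)
n=4: L (options 2(W), 3(W) are all W)
n=5: W (go to 4, an L position)
n=6: W (go to 4, an L position)
n=7: L (sole option 6(W) is W)
n=8: W (go to 4, an L position)
n=9: L (options 3(W), 6(W), 8(W) are all W)
n=10: W (go to 9, an L position)
n=11: L (sole option 10(W) is W)
n=12: W (go to 4, an L position)
n=13: L (sole option 12(W) is W)
n=14: W (go to 7, an L position)
n=15: L (options 5(W), 10(W), 12(W), 14(W) are all W)
n=16: W (go to 15, an L position)
n=17: L (sole option 16(W) is W)
n=18: W (go to 9, an L position)
n=19: L (sole option 18(W) is W)
n=20: W (go to 15, an L position)
n=21: W (go to 7, an L position)
n=22: W (go to 11, an L position)
n=23: L (sole option 22(W) is W)
n=24: W (go to 23, an L position)
n=25: L (options 20(W), 24(W) are all W)
n=26: W (go to 13, an L position)
n=27: W (go to 9, an L position)
n=28: L (options 14(W), 21(W), 24(W), 26(W), 27(W) are all W)
n=29: W (go to 28, an L position)
n=30: W (go to 15, an L position)
n=31: L (sole option 30(W) is W)
n=32: W (go to 28, an L position)
n=33: W (go to 11, an L position)
n=34: W (go to 17, an L position)
n=35: W (go to 28, an L position)
n=36: L (options 12(W), 18(W), 24(W), 27(W), 30(W), 32(W), 33(W), 34(W), 35(W) are all W)
n=37: W (go to 36, an L position)
n=38: W (go to 19, an L position)
The losing starting values of n are exactly the entries labelled L in this table (15 of them).

0, 1, 4, 7, 9, 11, 13, 15, 17, 19, 23, 25, 28, 31, 36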